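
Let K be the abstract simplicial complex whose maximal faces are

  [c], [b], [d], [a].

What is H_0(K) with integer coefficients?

H_0 = Z^4.

Order the vertices as a < b < c < d. Listing each simplex with vertices in this order, K has dimension 0 with simplices:

  0-simplices (4): a, b, c, d

so the chain groups are C_0 ≅ Z^4.

Computing H_k = (kernel of ∂_k) / (image of ∂_{k+1}):

  H_0: rank C_0 − rank ∂_1 = 4 − 0 = 4, and there is no ∂_1, so H_0 ≅ Z^4.

(K is a triangulation of a set of 4 points.)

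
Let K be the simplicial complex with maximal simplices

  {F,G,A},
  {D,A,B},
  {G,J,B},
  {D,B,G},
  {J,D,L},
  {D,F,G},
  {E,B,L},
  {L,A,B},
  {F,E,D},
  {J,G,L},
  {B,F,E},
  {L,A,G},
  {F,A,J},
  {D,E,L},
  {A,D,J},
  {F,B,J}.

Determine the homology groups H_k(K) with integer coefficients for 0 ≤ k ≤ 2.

Order the vertices as A < B < D < E < F < G < J < L. Listing each simplex with vertices in this order, K has dimension 2 with simplices:

  0-simplices (8): A, B, D, E, F, G, J, L
  1-simplices (24): AB, AD, AF, AG, AJ, AL, BD, BE, BF, BG, BJ, BL, DE, DF, DG, DJ, DL, EF, EL, FG, FJ, GJ, GL, JL
  2-simplices (16): ABD, ABL, ADJ, AFG, AFJ, AGL, BDG, BEF, BEL, BFJ, BGJ, DEF, DEL, DFG, DJL, GJL

so the chain groups are C_0 ≅ Z^8, C_1 ≅ Z^24, C_2 ≅ Z^16.

∂_1: C_1 → C_0 maps an edge to its endpoints' difference, ∂[p,q] = q − p.
As a 8×24 matrix over Z this has rank 7, with invariant factors (1,1,1,1,1,1,1).

The boundary map ∂_2: C_2 → C_1 maps a triangle to the signed sum of its edges. For instance
  ∂DEF = EF − DF + DE,
  ∂DFG = FG − DG + DF.
The resulting 24×16 matrix has rank 15, and its Smith normal form has invariant factors (1,1,1,1,1,1,1,1,1,1,1,1,1,1,1).

From H_k ≅ ker(∂_k) / im(∂_{k+1}) we obtain:

  H_0: rank C_0 − rank ∂_1 = 8 − 7 = 1, and the invariant factors of ∂_1 are all 1, so H_0 = Z.
  H_1: rank ker ∂_1 − rank ∂_2 = (24 − 7) − 15 = 2, and the invariant factors of ∂_2 are all 1, so H_1 = Z^2.
  H_2: rank ker ∂_2 − rank ∂_3 = (16 − 15) − 0 = 1, and there is no ∂_3, so H_2 = Z.

H_0 ≅ Z,  H_1 ≅ Z^2,  H_2 ≅ Z.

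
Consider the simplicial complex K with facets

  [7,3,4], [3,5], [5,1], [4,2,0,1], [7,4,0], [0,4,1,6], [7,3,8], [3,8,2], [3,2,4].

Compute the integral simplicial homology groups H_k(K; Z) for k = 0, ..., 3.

Fix the vertex order 0 < 1 < 2 < 3 < 4 < 5 < 6 < 7 < 8 and write every simplex with vertices in increasing order. Then dim K = 3 and the simplices of K are:

  0-simplices (9): [0], [1], [2], [3], [4], [5], [6], [7], [8]
  1-simplices (19): [0,1], [0,2], [0,4], [0,6], [0,7], [1,2], [1,4], [1,5], [1,6], [2,3], [2,4], [2,8], [3,4], [3,5], [3,7], [3,8], [4,6], [4,7], [7,8]
  2-simplices (12): [0,1,2], [0,1,4], [0,1,6], [0,2,4], [0,4,6], [0,4,7], [1,2,4], [1,4,6], [2,3,4], [2,3,8], [3,4,7], [3,7,8]
  3-simplices (2): [0,1,2,4], [0,1,4,6]

so the chain groups are C_0 ≅ Z^9, C_1 ≅ Z^19, C_2 ≅ Z^12, C_3 ≅ Z^2.

The boundary map ∂_1: C_1 → C_0 maps an edge to its endpoints' difference, ∂[p,q] = q − p. For instance
  ∂[2,3] = [3] − [2].
This gives a 9×19 integer matrix of rank 8; reducing to Smith normal form yields diagonal entries (1,1,1,1,1,1,1,1).

∂_2: C_2 → C_1 sends each 2-simplex [p,q,r] to [q,r] − [p,r] + [p,q]. For instance
  ∂[0,4,7] = [4,7] − [0,7] + [0,4],
  ∂[3,4,7] = [4,7] − [3,7] + [3,4].
As a 19×12 matrix over Z this has rank 10, with invariant factors (1,1,1,1,1,1,1,1,1,1).

∂_3: C_3 → C_2 sends each 3-simplex σ to the alternating sum Σ_i (−1)^i (σ with its i-th vertex removed). For instance
  ∂[0,1,4,6] = [1,4,6] − [0,4,6] + [0,1,6] − [0,1,4],
  ∂[0,1,2,4] = [1,2,4] − [0,2,4] + [0,1,4] − [0,1,2].
The 12×2 boundary matrix has rank 2 and Smith normal form diag(1,1).

Now H_k = ker ∂_k / im ∂_{k+1}, so:

  H_0: rank C_0 − rank ∂_1 = 9 − 8 = 1, and the invariant factors of ∂_1 are all 1, so H_0 = Z.
  H_1: rank ker ∂_1 − rank ∂_2 = (19 − 8) − 10 = 1, and the invariant factors of ∂_2 are all 1, so H_1 = Z.
  H_2: rank ker ∂_2 − rank ∂_3 = (12 − 10) − 2 = 0, and the invariant factors of ∂_3 are all 1, so H_2 = 0.
  H_3: rank ker ∂_3 − rank ∂_4 = (2 − 2) − 0 = 0, and there is no ∂_4, so H_3 = 0.

H_0 ≅ Z,  H_1 ≅ Z,  H_2 = 0,  H_3 = 0.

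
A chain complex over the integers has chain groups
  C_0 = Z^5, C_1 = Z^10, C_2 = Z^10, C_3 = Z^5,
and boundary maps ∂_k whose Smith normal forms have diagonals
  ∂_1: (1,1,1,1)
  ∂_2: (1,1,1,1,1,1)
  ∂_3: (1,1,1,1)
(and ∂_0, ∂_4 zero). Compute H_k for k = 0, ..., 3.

H_0 = Z,  H_1 = 0,  H_2 = 0,  H_3 = Z.

H_0: b_0 = 5 − 0 − 4 = 1; torsion from ∂_1 factors > 1: none. So H_0 = Z.
H_1: b_1 = 10 − 4 − 6 = 0; torsion from ∂_2 factors > 1: none. So H_1 = 0.
H_2: b_2 = 10 − 6 − 4 = 0; torsion from ∂_3 factors > 1: none. So H_2 = 0.
H_3: b_3 = 5 − 4 − 0 = 1; torsion from ∂_4 factors > 1: none. So H_3 = Z.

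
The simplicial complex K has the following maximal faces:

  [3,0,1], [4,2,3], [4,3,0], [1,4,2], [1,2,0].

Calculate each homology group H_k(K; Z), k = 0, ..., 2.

Take the total order 0 < 1 < 2 < 3 < 4 on the vertex set. Then K (dimension 2) consists of the simplices:

  0-simplices (5): [0], [1], [2], [3], [4]
  1-simplices (10): [0,1], [0,2], [0,3], [0,4], [1,2], [1,3], [1,4], [2,3], [2,4], [3,4]
  2-simplices (5): [0,1,2], [0,1,3], [0,3,4], [1,2,4], [2,3,4]

so the chain groups are C_0 ≅ Z^5, C_1 ≅ Z^10, C_2 ≅ Z^5.

∂_1: C_1 → C_0 sends each edge [p,q] (with p < q) to q − p.
As a 5×10 matrix over Z this has rank 4, with invariant factors (1,1,1,1).

∂_2: C_2 → C_1 acts by ∂[p,q,r] = [q,r] − [p,r] + [p,q]. For instance
  ∂[2,3,4] = [3,4] − [2,4] + [2,3],
  ∂[0,3,4] = [3,4] − [0,4] + [0,3].
The 10×5 boundary matrix has rank 5 and Smith normal form diag(1,1,1,1,1).

Reading off H_k = ker ∂_k / im ∂_{k+1}:

  H_0: rank C_0 − rank ∂_1 = 5 − 4 = 1, and the invariant factors of ∂_1 are all 1, so H_0 ≅ Z.
  H_1: rank ker ∂_1 − rank ∂_2 = (10 − 4) − 5 = 1, and the invariant factors of ∂_2 are all 1, so H_1 ≅ Z.
  H_2: rank ker ∂_2 − rank ∂_3 = (5 − 5) − 0 = 0, and there is no ∂_3, so H_2 ≅ 0.

As a check, the Euler characteristic is 5 − 10 + 5 = 0, which agrees with 1 − 1 + 0 = 0.
(K is a triangulation of the Möbius band.)

H_0 = Z,  H_1 = Z,  H_2 = 0.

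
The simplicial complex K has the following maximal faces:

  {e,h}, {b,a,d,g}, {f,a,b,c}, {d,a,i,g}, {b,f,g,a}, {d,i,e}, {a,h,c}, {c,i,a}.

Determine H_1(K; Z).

Fix the vertex order a < b < c < d < e < f < g < h < i and write every simplex with vertices in increasing order. Then dim K = 3 and the simplices of K are:

  0-simplices (9): a, b, c, d, e, f, g, h, i
  1-simplices (21): ab, ac, ad, af, ag, ah, ai, bc, bd, bf, bg, cf, ch, ci, de, dg, di, eh, ei, fg, gi
  2-simplices (16): abc, abd, abf, abg, acf, ach, aci, adg, adi, afg, agi, bcf, bdg, bfg, dei, dgi
  3-simplices (4): abcf, abdg, abfg, adgi

giving chain groups C_0 ≅ Z^9, C_1 ≅ Z^21, C_2 ≅ Z^16, C_3 ≅ Z^4.

Boundary ∂_1: C_1 → C_0 is given by ∂[p,q] = [q] − [p].
The 9×21 boundary matrix has rank 8 and Smith normal form diag(1,1,1,1,1,1,1,1).

∂_2: C_2 → C_1 sends each 2-simplex [p,q,r] to [q,r] − [p,r] + [p,q]. For instance
  ∂abf = bf − af + ab,
  ∂aci = ci − ai + ac.
As a 21×16 matrix over Z this has rank 12, with invariant factors (1,1,1,1,1,1,1,1,1,1,1,1).

The boundary map ∂_3: C_3 → C_2 sends each 3-simplex σ to the alternating sum Σ_i (−1)^i (σ with its i-th vertex removed). For instance
  ∂abcf = bcf − acf + abf − abc,
  ∂abfg = bfg − afg + abg − abf.
The resulting 16×4 matrix has rank 4, and its Smith normal form has invariant factors (1,1,1,1).

Computing H_k = (kernel of ∂_k) / (image of ∂_{k+1}):

  H_1: rank ker ∂_1 − rank ∂_2 = (21 − 8) − 12 = 1, and the invariant factors of ∂_2 are all 1, so H_1 = Z.

H_1 ≅ Z.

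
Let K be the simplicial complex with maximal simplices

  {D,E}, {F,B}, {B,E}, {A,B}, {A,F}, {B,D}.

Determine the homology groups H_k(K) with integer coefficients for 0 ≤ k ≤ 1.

K has 5 vertices, 6 edges.
rank ∂_0 = 0, rank ∂_1 = 4 ⇒ b_0 = 5 − 0 − 4 = 1; all invariant factors of ∂_1 are 1 so no torsion. So H_0 = Z.
rank ∂_1 = 4, rank ∂_2 = 0 ⇒ b_1 = 6 − 4 − 0 = 2. So H_1 = Z^2.

H_0 ≅ Z,  H_1 ≅ Z^2.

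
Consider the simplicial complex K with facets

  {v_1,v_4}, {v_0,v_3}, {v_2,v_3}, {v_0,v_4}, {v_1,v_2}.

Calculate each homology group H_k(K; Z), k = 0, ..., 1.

Take the total order v_0 < v_1 < v_2 < v_3 < v_4 on the vertex set. Then K (dimension 1) consists of the simplices:

  0-simplices (5): [v_0], [v_1], [v_2], [v_3], [v_4]
  1-simplices (5): [v_0,v_3], [v_0,v_4], [v_1,v_2], [v_1,v_4], [v_2,v_3]

giving chain groups C_0 ≅ Z^5, C_1 ≅ Z^5.

∂_1: C_1 → C_0 sends each edge [p,q] (with p < q) to q − p.
The resulting 5×5 matrix has rank 4, and its Smith normal form has invariant factors (1,1,1,1).

Now H_k = ker ∂_k / im ∂_{k+1}, so:

  H_0: rank C_0 − rank ∂_1 = 5 − 4 = 1, and the invariant factors of ∂_1 are all 1, so H_0 ≅ Z.
  H_1: rank ker ∂_1 − rank ∂_2 = (5 − 4) − 0 = 1, and there is no ∂_2, so H_1 ≅ Z.

As a check, the Euler characteristic is 5 − 5 = 0, which agrees with 1 − 1 = 0.

H_0 ≅ Z,  H_1 ≅ Z.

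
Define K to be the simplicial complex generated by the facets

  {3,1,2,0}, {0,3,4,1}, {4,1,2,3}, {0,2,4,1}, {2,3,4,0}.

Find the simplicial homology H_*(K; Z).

H_0 ≅ Z,  H_1 = 0,  H_2 = 0,  H_3 ≅ Z.

Fix the vertex order 0 < 1 < 2 < 3 < 4 and write every simplex with vertices in increasing order. Then dim K = 3 and the simplices of K are:

  0-simplices (5): [0], [1], [2], [3], [4]
  1-simplices (10): [0,1], [0,2], [0,3], [0,4], [1,2], [1,3], [1,4], [2,3], [2,4], [3,4]
  2-simplices (10): [0,1,2], [0,1,3], [0,1,4], [0,2,3], [0,2,4], [0,3,4], [1,2,3], [1,2,4], [1,3,4], [2,3,4]
  3-simplices (5): [0,1,2,3], [0,1,2,4], [0,1,3,4], [0,2,3,4], [1,2,3,4]

giving chain groups C_0 ≅ Z^5, C_1 ≅ Z^10, C_2 ≅ Z^10, C_3 ≅ Z^5.

Boundary ∂_1: C_1 → C_0 is given by ∂[p,q] = [q] − [p].
This gives a 5×10 integer matrix of rank 4; reducing to Smith normal form yields diagonal entries (1,1,1,1).

The boundary map ∂_2: C_2 → C_1 maps a triangle to the signed sum of its edges. For instance
  ∂[0,1,4] = [1,4] − [0,4] + [0,1],
  ∂[1,2,3] = [2,3] − [1,3] + [1,2].
The 10×10 boundary matrix has rank 6 and Smith normal form diag(1,1,1,1,1,1).

Boundary ∂_3: C_3 → C_2 sends each 3-simplex σ to the alternating sum Σ_i (−1)^i (σ with its i-th vertex removed). For instance
  ∂[0,1,2,4] = [1,2,4] − [0,2,4] + [0,1,4] − [0,1,2],
  ∂[0,1,3,4] = [1,3,4] − [0,3,4] + [0,1,4] − [0,1,3].
As a 10×5 matrix over Z this has rank 4, with invariant factors (1,1,1,1).

Reading off H_k = ker ∂_k / im ∂_{k+1}:

  H_0: rank C_0 − rank ∂_1 = 5 − 4 = 1, and the invariant factors of ∂_1 are all 1, so H_0 = Z.
  H_1: rank ker ∂_1 − rank ∂_2 = (10 − 4) − 6 = 0, and the invariant factors of ∂_2 are all 1, so H_1 = 0.
  H_2: rank ker ∂_2 − rank ∂_3 = (10 − 6) − 4 = 0, and the invariant factors of ∂_3 are all 1, so H_2 = 0.
  H_3: rank ker ∂_3 − rank ∂_4 = (5 − 4) − 0 = 1, and there is no ∂_4, so H_3 = Z.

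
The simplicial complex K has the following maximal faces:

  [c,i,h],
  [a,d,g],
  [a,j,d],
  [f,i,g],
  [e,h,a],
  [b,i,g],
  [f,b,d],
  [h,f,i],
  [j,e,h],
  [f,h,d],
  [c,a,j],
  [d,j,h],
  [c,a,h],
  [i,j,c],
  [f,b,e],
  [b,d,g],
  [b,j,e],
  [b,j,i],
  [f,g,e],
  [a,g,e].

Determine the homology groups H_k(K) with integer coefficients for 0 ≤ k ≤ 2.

H_0 ≅ Z,  H_1 ≅ Z ⊕ Z_2,  H_2 = 0.

We work with the vertex ordering a < b < c < d < e < f < g < h < i < j. The simplices of K, each written with vertices in increasing order, are:

  0-simplices (10): a, b, c, d, e, f, g, h, i, j
  1-simplices (30): ac, ad, ae, ag, ah, aj, bd, be, bf, bg, bi, bj, ch, ci, cj, df, dg, dh, dj, ef, eg, eh, ej, fg, fh, fi, gi, hi, hj, ij
  2-simplices (20): ach, acj, adg, adj, aeg, aeh, bdf, bdg, bef, bej, bgi, bij, chi, cij, dfh, dhj, efg, ehj, fgi, fhi

Hence C_0 ≅ Z^10, C_1 ≅ Z^30, C_2 ≅ Z^20.

Boundary ∂_1: C_1 → C_0 is given by ∂[p,q] = [q] − [p].
As a 10×30 matrix over Z this has rank 9, with invariant factors (1,1,1,1,1,1,1,1,1).

∂_2: C_2 → C_1 acts by ∂[p,q,r] = [q,r] − [p,r] + [p,q]. For instance
  ∂fgi = gi − fi + fg,
  ∂bij = ij − bj + bi.
This gives a 30×20 integer matrix of rank 20; reducing to Smith normal form yields diagonal entries (1,1,1,1,1,1,1,1,1,1,1,1,1,1,1,1,1,1,1,2).

Now H_k = ker ∂_k / im ∂_{k+1}, so:

  H_0: rank C_0 − rank ∂_1 = 10 − 9 = 1, and the invariant factors of ∂_1 are all 1, so H_0 ≅ Z.
  H_1: rank ker ∂_1 − rank ∂_2 = (30 − 9) − 20 = 1, and ∂_2 has invariant factor 2 > 1, so H_1 ≅ Z ⊕ Z_2.
  H_2: rank ker ∂_2 − rank ∂_3 = (20 − 20) − 0 = 0, and there is no ∂_3, so H_2 ≅ 0.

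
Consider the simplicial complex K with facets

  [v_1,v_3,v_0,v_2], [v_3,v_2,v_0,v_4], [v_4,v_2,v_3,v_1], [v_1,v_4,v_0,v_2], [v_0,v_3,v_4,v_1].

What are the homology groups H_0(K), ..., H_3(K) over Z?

We work with the vertex ordering v_0 < v_1 < v_2 < v_3 < v_4. The simplices of K, each written with vertices in increasing order, are:

  0-simplices (5): [v_0], [v_1], [v_2], [v_3], [v_4]
  1-simplices (10): [v_0,v_1], [v_0,v_2], [v_0,v_3], [v_0,v_4], [v_1,v_2], [v_1,v_3], [v_1,v_4], [v_2,v_3], [v_2,v_4], [v_3,v_4]
  2-simplices (10): [v_0,v_1,v_2], [v_0,v_1,v_3], [v_0,v_1,v_4], [v_0,v_2,v_3], [v_0,v_2,v_4], [v_0,v_3,v_4], [v_1,v_2,v_3], [v_1,v_2,v_4], [v_1,v_3,v_4], [v_2,v_3,v_4]
  3-simplices (5): [v_0,v_1,v_2,v_3], [v_0,v_1,v_2,v_4], [v_0,v_1,v_3,v_4], [v_0,v_2,v_3,v_4], [v_1,v_2,v_3,v_4]

giving chain groups C_0 ≅ Z^5, C_1 ≅ Z^10, C_2 ≅ Z^10, C_3 ≅ Z^5.

The boundary map ∂_1: C_1 → C_0 sends each edge [p,q] (with p < q) to q − p. For instance
  ∂[v_3,v_4] = [v_4] − [v_3].
The 5×10 boundary matrix has rank 4 and Smith normal form diag(1,1,1,1).

The boundary map ∂_2: C_2 → C_1 sends each 2-simplex [p,q,r] to [q,r] − [p,r] + [p,q]. For instance
  ∂[v_1,v_3,v_4] = [v_3,v_4] − [v_1,v_4] + [v_1,v_3],
  ∂[v_0,v_1,v_3] = [v_1,v_3] − [v_0,v_3] + [v_0,v_1].
The resulting 10×10 matrix has rank 6, and its Smith normal form has invariant factors (1,1,1,1,1,1).

Boundary ∂_3: C_3 → C_2 sends each 3-simplex σ to the alternating sum Σ_i (−1)^i (σ with its i-th vertex removed). For instance
  ∂[v_0,v_1,v_2,v_4] = [v_1,v_2,v_4] − [v_0,v_2,v_4] + [v_0,v_1,v_4] − [v_0,v_1,v_2],
  ∂[v_1,v_2,v_3,v_4] = [v_2,v_3,v_4] − [v_1,v_3,v_4] + [v_1,v_2,v_4] − [v_1,v_2,v_3].
As a 10×5 matrix over Z this has rank 4, with invariant factors (1,1,1,1).

Reading off H_k = ker ∂_k / im ∂_{k+1}:

  H_0: rank C_0 − rank ∂_1 = 5 − 4 = 1, and the invariant factors of ∂_1 are all 1, so H_0 ≅ Z.
  H_1: rank ker ∂_1 − rank ∂_2 = (10 − 4) − 6 = 0, and the invariant factors of ∂_2 are all 1, so H_1 ≅ 0.
  H_2: rank ker ∂_2 − rank ∂_3 = (10 − 6) − 4 = 0, and the invariant factors of ∂_3 are all 1, so H_2 ≅ 0.
  H_3: rank ker ∂_3 − rank ∂_4 = (5 − 4) − 0 = 1, and there is no ∂_4, so H_3 ≅ Z.

As a check, the Euler characteristic is 5 − 10 + 10 − 5 = 0, which agrees with 1 − 0 + 0 − 1 = 0.

H_0 = Z,  H_1 = 0,  H_2 = 0,  H_3 = Z.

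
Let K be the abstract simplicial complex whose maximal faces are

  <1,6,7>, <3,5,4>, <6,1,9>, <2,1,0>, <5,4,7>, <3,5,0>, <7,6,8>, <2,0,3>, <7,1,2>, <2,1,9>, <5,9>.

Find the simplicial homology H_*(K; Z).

H_0 = Z,  H_1 = Z^2,  H_2 = 0.

Fix the vertex order 0 < 1 < 2 < 3 < 4 < 5 < 6 < 7 < 8 < 9 and write every simplex with vertices in increasing order. Then dim K = 2 and the simplices of K are:

  0-simplices (10): [0], [1], [2], [3], [4], [5], [6], [7], [8], [9]
  1-simplices (21): [0,1], [0,2], [0,3], [0,5], [1,2], [1,6], [1,7], [1,9], [2,3], [2,7], [2,9], [3,4], [3,5], [4,5], [4,7], [5,7], [5,9], [6,7], [6,8], [6,9], [7,8]
  2-simplices (10): [0,1,2], [0,2,3], [0,3,5], [1,2,7], [1,2,9], [1,6,7], [1,6,9], [3,4,5], [4,5,7], [6,7,8]

Hence C_0 ≅ Z^10, C_1 ≅ Z^21, C_2 ≅ Z^10.

The boundary map ∂_1: C_1 → C_0 is given by ∂[p,q] = [q] − [p].
The 10×21 boundary matrix has rank 9 and Smith normal form diag(1,1,1,1,1,1,1,1,1).

∂_2: C_2 → C_1 sends each 2-simplex [p,q,r] to [q,r] − [p,r] + [p,q]. For instance
  ∂[3,4,5] = [4,5] − [3,5] + [3,4],
  ∂[1,6,9] = [6,9] − [1,9] + [1,6].
The resulting 21×10 matrix has rank 10, and its Smith normal form has invariant factors (1,1,1,1,1,1,1,1,1,1).

From H_k ≅ ker(∂_k) / im(∂_{k+1}) we obtain:

  H_0: rank C_0 − rank ∂_1 = 10 − 9 = 1, and the invariant factors of ∂_1 are all 1, so H_0 = Z.
  H_1: rank ker ∂_1 − rank ∂_2 = (21 − 9) − 10 = 2, and the invariant factors of ∂_2 are all 1, so H_1 = Z^2.
  H_2: rank ker ∂_2 − rank ∂_3 = (10 − 10) − 0 = 0, and there is no ∂_3, so H_2 = 0.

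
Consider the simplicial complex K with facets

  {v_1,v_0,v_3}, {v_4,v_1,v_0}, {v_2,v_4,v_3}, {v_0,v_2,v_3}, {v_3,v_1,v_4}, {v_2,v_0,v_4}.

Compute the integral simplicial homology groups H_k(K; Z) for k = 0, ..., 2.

H_0 = Z,  H_1 = 0,  H_2 = Z.

Fix the vertex order v_0 < v_1 < v_2 < v_3 < v_4 and write every simplex with vertices in increasing order. Then dim K = 2 and the simplices of K are:

  0-simplices (5): [v_0], [v_1], [v_2], [v_3], [v_4]
  1-simplices (9): [v_0,v_1], [v_0,v_2], [v_0,v_3], [v_0,v_4], [v_1,v_3], [v_1,v_4], [v_2,v_3], [v_2,v_4], [v_3,v_4]
  2-simplices (6): [v_0,v_1,v_3], [v_0,v_1,v_4], [v_0,v_2,v_3], [v_0,v_2,v_4], [v_1,v_3,v_4], [v_2,v_3,v_4]

Hence C_0 ≅ Z^5, C_1 ≅ Z^9, C_2 ≅ Z^6.

Boundary ∂_1: C_1 → C_0 is given by ∂[p,q] = [q] − [p]. For instance
  ∂[v_0,v_4] = [v_4] − [v_0].
As a 5×9 matrix over Z this has rank 4, with invariant factors (1,1,1,1).

∂_2: C_2 → C_1 sends each 2-simplex [p,q,r] to [q,r] − [p,r] + [p,q]. For instance
  ∂[v_0,v_1,v_4] = [v_1,v_4] − [v_0,v_4] + [v_0,v_1],
  ∂[v_0,v_2,v_4] = [v_2,v_4] − [v_0,v_4] + [v_0,v_2].
This gives a 9×6 integer matrix of rank 5; reducing to Smith normal form yields diagonal entries (1,1,1,1,1).

Reading off H_k = ker ∂_k / im ∂_{k+1}:

  H_0: rank C_0 − rank ∂_1 = 5 − 4 = 1, and the invariant factors of ∂_1 are all 1, so H_0 = Z.
  H_1: rank ker ∂_1 − rank ∂_2 = (9 − 4) − 5 = 0, and the invariant factors of ∂_2 are all 1, so H_1 = 0.
  H_2: rank ker ∂_2 − rank ∂_3 = (6 − 5) − 0 = 1, and there is no ∂_3, so H_2 = Z.

As a check, the Euler characteristic is 5 − 9 + 6 = 2, which agrees with 1 − 0 + 1 = 2.
(K is a triangulation of the 2-sphere S^2.)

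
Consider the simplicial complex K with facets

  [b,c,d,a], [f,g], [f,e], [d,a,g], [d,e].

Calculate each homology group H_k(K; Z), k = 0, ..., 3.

H_0 ≅ Z,  H_1 ≅ Z,  H_2 = 0,  H_3 = 0.

Fix the vertex order a < b < c < d < e < f < g and write every simplex with vertices in increasing order. Then dim K = 3 and the simplices of K are:

  0-simplices (7): a, b, c, d, e, f, g
  1-simplices (11): ab, ac, ad, ag, bc, bd, cd, de, dg, ef, fg
  2-simplices (5): abc, abd, acd, adg, bcd
  3-simplices (1): abcd

so the chain groups are C_0 ≅ Z^7, C_1 ≅ Z^11, C_2 ≅ Z^5, C_3 ≅ Z^1.

The boundary map ∂_1: C_1 → C_0 maps an edge to its endpoints' difference, ∂[p,q] = q − p.
The resulting 7×11 matrix has rank 6, and its Smith normal form has invariant factors (1,1,1,1,1,1).

Boundary ∂_2: C_2 → C_1 maps a triangle to the signed sum of its edges. For instance
  ∂acd = cd − ad + ac,
  ∂abc = bc − ac + ab.
As a 11×5 matrix over Z this has rank 4, with invariant factors (1,1,1,1).

The boundary map ∂_3: C_3 → C_2 sends each 3-simplex σ to the alternating sum Σ_i (−1)^i (σ with its i-th vertex removed). For instance
  ∂abcd = bcd − acd + abd − abc.
As a 5×1 matrix over Z this has rank 1, with invariant factors (1).

Now H_k = ker ∂_k / im ∂_{k+1}, so:

  H_0: rank C_0 − rank ∂_1 = 7 − 6 = 1, and the invariant factors of ∂_1 are all 1, so H_0 = Z.
  H_1: rank ker ∂_1 − rank ∂_2 = (11 − 6) − 4 = 1, and the invariant factors of ∂_2 are all 1, so H_1 = Z.
  H_2: rank ker ∂_2 − rank ∂_3 = (5 − 4) − 1 = 0, and the invariant factors of ∂_3 are all 1, so H_2 = 0.
  H_3: rank ker ∂_3 − rank ∂_4 = (1 − 1) − 0 = 0, and there is no ∂_4, so H_3 = 0.

As a check, the Euler characteristic is 7 − 11 + 5 − 1 = 0, which agrees with 1 − 1 + 0 − 0 = 0.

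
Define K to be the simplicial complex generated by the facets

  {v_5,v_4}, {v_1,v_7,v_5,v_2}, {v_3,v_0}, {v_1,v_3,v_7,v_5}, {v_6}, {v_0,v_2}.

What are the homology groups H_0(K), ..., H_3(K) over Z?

Order the vertices as v_0 < v_1 < v_2 < v_3 < v_4 < v_5 < v_6 < v_7. Listing each simplex with vertices in this order, K has dimension 3 with simplices:

  0-simplices (8): [v_0], [v_1], [v_2], [v_3], [v_4], [v_5], [v_6], [v_7]
  1-simplices (12): [v_0,v_2], [v_0,v_3], [v_1,v_2], [v_1,v_3], [v_1,v_5], [v_1,v_7], [v_2,v_5], [v_2,v_7], [v_3,v_5], [v_3,v_7], [v_4,v_5], [v_5,v_7]
  2-simplices (7): [v_1,v_2,v_5], [v_1,v_2,v_7], [v_1,v_3,v_5], [v_1,v_3,v_7], [v_1,v_5,v_7], [v_2,v_5,v_7], [v_3,v_5,v_7]
  3-simplices (2): [v_1,v_2,v_5,v_7], [v_1,v_3,v_5,v_7]

so the chain groups are C_0 ≅ Z^8, C_1 ≅ Z^12, C_2 ≅ Z^7, C_3 ≅ Z^2.

∂_1: C_1 → C_0 is given by ∂[p,q] = [q] − [p]. For instance
  ∂[v_3,v_5] = [v_5] − [v_3].
The 8×12 boundary matrix has rank 6 and Smith normal form diag(1,1,1,1,1,1).

Boundary ∂_2: C_2 → C_1 maps a triangle to the signed sum of its edges. For instance
  ∂[v_2,v_5,v_7] = [v_5,v_7] − [v_2,v_7] + [v_2,v_5],
  ∂[v_3,v_5,v_7] = [v_5,v_7] − [v_3,v_7] + [v_3,v_5].
As a 12×7 matrix over Z this has rank 5, with invariant factors (1,1,1,1,1).

∂_3: C_3 → C_2 sends each 3-simplex σ to the alternating sum Σ_i (−1)^i (σ with its i-th vertex removed). For instance
  ∂[v_1,v_2,v_5,v_7] = [v_2,v_5,v_7] − [v_1,v_5,v_7] + [v_1,v_2,v_7] − [v_1,v_2,v_5],
  ∂[v_1,v_3,v_5,v_7] = [v_3,v_5,v_7] − [v_1,v_5,v_7] + [v_1,v_3,v_7] − [v_1,v_3,v_5].
As a 7×2 matrix over Z this has rank 2, with invariant factors (1,1).

Computing H_k = (kernel of ∂_k) / (image of ∂_{k+1}):

  H_0: rank C_0 − rank ∂_1 = 8 − 6 = 2, and the invariant factors of ∂_1 are all 1, so H_0 = Z^2.
  H_1: rank ker ∂_1 − rank ∂_2 = (12 − 6) − 5 = 1, and the invariant factors of ∂_2 are all 1, so H_1 = Z.
  H_2: rank ker ∂_2 − rank ∂_3 = (7 − 5) − 2 = 0, and the invariant factors of ∂_3 are all 1, so H_2 = 0.
  H_3: rank ker ∂_3 − rank ∂_4 = (2 − 2) − 0 = 0, and there is no ∂_4, so H_3 = 0.

H_0 ≅ Z^2,  H_1 ≅ Z,  H_2 = 0,  H_3 = 0.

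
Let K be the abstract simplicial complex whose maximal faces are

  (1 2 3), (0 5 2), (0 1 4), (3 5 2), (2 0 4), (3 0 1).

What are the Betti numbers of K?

Order the vertices as 0 < 1 < 2 < 3 < 4 < 5. Listing each simplex with vertices in this order, K has dimension 2 with simplices:

  0-simplices (6): [0], [1], [2], [3], [4], [5]
  1-simplices (12): [0,1], [0,2], [0,3], [0,4], [0,5], [1,2], [1,3], [1,4], [2,3], [2,4], [2,5], [3,5]
  2-simplices (6): [0,1,3], [0,1,4], [0,2,4], [0,2,5], [1,2,3], [2,3,5]

giving chain groups C_0 ≅ Z^6, C_1 ≅ Z^12, C_2 ≅ Z^6.

∂_1: C_1 → C_0 sends each edge [p,q] (with p < q) to q − p. For instance
  ∂[0,5] = [5] − [0].
The 6×12 boundary matrix has rank 5 and Smith normal form diag(1,1,1,1,1).

The boundary map ∂_2: C_2 → C_1 sends each 2-simplex [p,q,r] to [q,r] − [p,r] + [p,q]. For instance
  ∂[2,3,5] = [3,5] − [2,5] + [2,3],
  ∂[0,1,4] = [1,4] − [0,4] + [0,1].
This gives a 12×6 integer matrix of rank 6; reducing to Smith normal form yields diagonal entries (1,1,1,1,1,1).

From H_k ≅ ker(∂_k) / im(∂_{k+1}) we obtain:

  H_0: rank C_0 − rank ∂_1 = 6 − 5 = 1, and the invariant factors of ∂_1 are all 1, so H_0 ≅ Z.
  H_1: rank ker ∂_1 − rank ∂_2 = (12 − 5) − 6 = 1, and the invariant factors of ∂_2 are all 1, so H_1 ≅ Z.
  H_2: rank ker ∂_2 − rank ∂_3 = (6 − 6) − 0 = 0, and there is no ∂_3, so H_2 ≅ 0.

As a check, the Euler characteristic is 6 − 12 + 6 = 0, which agrees with 1 − 1 + 0 = 0.
(K is a triangulation of the cylinder S^1 x I.)

Hence the Betti numbers are b_0 = 1, b_1 = 1, b_2 = 0.

b_0 = 1, b_1 = 1, b_2 = 0.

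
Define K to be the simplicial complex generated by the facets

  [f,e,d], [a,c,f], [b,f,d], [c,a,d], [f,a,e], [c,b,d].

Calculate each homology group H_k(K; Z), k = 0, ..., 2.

H_0 = Z,  H_1 = Z,  H_2 = 0.

Fix the vertex order a < b < c < d < e < f and write every simplex with vertices in increasing order. Then dim K = 2 and the simplices of K are:

  0-simplices (6): a, b, c, d, e, f
  1-simplices (12): ac, ad, ae, af, bc, bd, bf, cd, cf, de, df, ef
  2-simplices (6): acd, acf, aef, bcd, bdf, def

so the chain groups are C_0 ≅ Z^6, C_1 ≅ Z^12, C_2 ≅ Z^6.

Boundary ∂_1: C_1 → C_0 is given by ∂[p,q] = [q] − [p].
This gives a 6×12 integer matrix of rank 5; reducing to Smith normal form yields diagonal entries (1,1,1,1,1).

∂_2: C_2 → C_1 maps a triangle to the signed sum of its edges. For instance
  ∂bcd = cd − bd + bc,
  ∂bdf = df − bf + bd.
The 12×6 boundary matrix has rank 6 and Smith normal form diag(1,1,1,1,1,1).

Computing H_k = (kernel of ∂_k) / (image of ∂_{k+1}):

  H_0: rank C_0 − rank ∂_1 = 6 − 5 = 1, and the invariant factors of ∂_1 are all 1, so H_0 = Z.
  H_1: rank ker ∂_1 − rank ∂_2 = (12 − 5) − 6 = 1, and the invariant factors of ∂_2 are all 1, so H_1 = Z.
  H_2: rank ker ∂_2 − rank ∂_3 = (6 − 6) − 0 = 0, and there is no ∂_3, so H_2 = 0.

As a check, the Euler characteristic is 6 − 12 + 6 = 0, which agrees with 1 − 1 + 0 = 0.
(K is a triangulation of the cylinder S^1 x I.)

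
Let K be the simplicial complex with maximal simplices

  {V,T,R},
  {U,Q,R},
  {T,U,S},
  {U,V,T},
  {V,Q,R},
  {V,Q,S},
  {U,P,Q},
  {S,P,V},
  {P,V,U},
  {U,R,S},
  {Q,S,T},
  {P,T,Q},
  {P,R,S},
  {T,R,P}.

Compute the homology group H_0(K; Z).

Order the vertices as P < Q < R < S < T < U < V. Listing each simplex with vertices in this order, K has dimension 2 with simplices:

  0-simplices (7): P, Q, R, S, T, U, V
  1-simplices (21): PQ, PR, PS, PT, PU, PV, QR, QS, QT, QU, QV, RS, RT, RU, RV, ST, SU, SV, TU, TV, UV
  2-simplices (14): PQT, PQU, PRS, PRT, PSV, PUV, QRU, QRV, QST, QSV, RSU, RTV, STU, TUV

giving chain groups C_0 ≅ Z^7, C_1 ≅ Z^21, C_2 ≅ Z^14.

The boundary map ∂_1: C_1 → C_0 maps an edge to its endpoints' difference, ∂[p,q] = q − p.
As a 7×21 matrix over Z this has rank 6, with invariant factors (1,1,1,1,1,1).

Boundary ∂_2: C_2 → C_1 sends each 2-simplex [p,q,r] to [q,r] − [p,r] + [p,q]. For instance
  ∂TUV = UV − TV + TU,
  ∂PQU = QU − PU + PQ.
The resulting 21×14 matrix has rank 13, and its Smith normal form has invariant factors (1,1,1,1,1,1,1,1,1,1,1,1,1).

Now H_k = ker ∂_k / im ∂_{k+1}, so:

  H_0: rank C_0 − rank ∂_1 = 7 − 6 = 1, and the invariant factors of ∂_1 are all 1, so H_0 ≅ Z.

(K is a triangulation of the torus T^2.)

H_0 = Z.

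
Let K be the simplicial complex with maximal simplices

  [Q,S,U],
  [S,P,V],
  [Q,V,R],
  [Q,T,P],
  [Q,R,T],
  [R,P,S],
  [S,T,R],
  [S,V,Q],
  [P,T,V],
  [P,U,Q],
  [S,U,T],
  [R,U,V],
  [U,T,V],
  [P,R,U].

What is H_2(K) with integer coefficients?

Take the total order P < Q < R < S < T < U < V on the vertex set. Then K (dimension 2) consists of the simplices:

  0-simplices (7): P, Q, R, S, T, U, V
  1-simplices (21): PQ, PR, PS, PT, PU, PV, QR, QS, QT, QU, QV, RS, RT, RU, RV, ST, SU, SV, TU, TV, UV
  2-simplices (14): PQT, PQU, PRS, PRU, PSV, PTV, QRT, QRV, QSU, QSV, RST, RUV, STU, TUV

giving chain groups C_0 ≅ Z^7, C_1 ≅ Z^21, C_2 ≅ Z^14.

∂_1: C_1 → C_0 sends each edge [p,q] (with p < q) to q − p.
The resulting 7×21 matrix has rank 6, and its Smith normal form has invariant factors (1,1,1,1,1,1).

Boundary ∂_2: C_2 → C_1 maps a triangle to the signed sum of its edges. For instance
  ∂QRT = RT − QT + QR,
  ∂PRU = RU − PU + PR.
As a 21×14 matrix over Z this has rank 13, with invariant factors (1,1,1,1,1,1,1,1,1,1,1,1,1).

Now H_k = ker ∂_k / im ∂_{k+1}, so:

  H_2: rank ker ∂_2 − rank ∂_3 = (14 − 13) − 0 = 1, and there is no ∂_3, so H_2 ≅ Z.

H_2 ≅ Z.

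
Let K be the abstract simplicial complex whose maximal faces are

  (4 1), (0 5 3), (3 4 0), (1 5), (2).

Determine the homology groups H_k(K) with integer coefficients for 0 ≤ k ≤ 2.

Take the total order 0 < 1 < 2 < 3 < 4 < 5 on the vertex set. Then K (dimension 2) consists of the simplices:

  0-simplices (6): [0], [1], [2], [3], [4], [5]
  1-simplices (7): [0,3], [0,4], [0,5], [1,4], [1,5], [3,4], [3,5]
  2-simplices (2): [0,3,4], [0,3,5]

so the chain groups are C_0 ≅ Z^6, C_1 ≅ Z^7, C_2 ≅ Z^2.

The boundary map ∂_1: C_1 → C_0 maps an edge to its endpoints' difference, ∂[p,q] = q − p.
The resulting 6×7 matrix has rank 4, and its Smith normal form has invariant factors (1,1,1,1).

∂_2: C_2 → C_1 sends each 2-simplex [p,q,r] to [q,r] − [p,r] + [p,q]. For instance
  ∂[0,3,4] = [3,4] − [0,4] + [0,3],
  ∂[0,3,5] = [3,5] − [0,5] + [0,3].
As a 7×2 matrix over Z this has rank 2, with invariant factors (1,1).

Computing H_k = (kernel of ∂_k) / (image of ∂_{k+1}):

  H_0: rank C_0 − rank ∂_1 = 6 − 4 = 2, and the invariant factors of ∂_1 are all 1, so H_0 ≅ Z^2.
  H_1: rank ker ∂_1 − rank ∂_2 = (7 − 4) − 2 = 1, and the invariant factors of ∂_2 are all 1, so H_1 ≅ Z.
  H_2: rank ker ∂_2 − rank ∂_3 = (2 − 2) − 0 = 0, and there is no ∂_3, so H_2 ≅ 0.

H_0 ≅ Z^2,  H_1 ≅ Z,  H_2 = 0.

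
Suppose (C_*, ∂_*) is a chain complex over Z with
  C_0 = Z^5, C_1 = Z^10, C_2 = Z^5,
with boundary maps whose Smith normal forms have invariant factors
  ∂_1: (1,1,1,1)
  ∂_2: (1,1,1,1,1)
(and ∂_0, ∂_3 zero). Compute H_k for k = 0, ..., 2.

H_0: b_0 = 5 − 0 − 4 = 1; torsion from ∂_1 factors > 1: none. So H_0 ≅ Z.
H_1: b_1 = 10 − 4 − 5 = 1; torsion from ∂_2 factors > 1: none. So H_1 ≅ Z.
H_2: b_2 = 5 − 5 − 0 = 0; torsion from ∂_3 factors > 1: none. So H_2 ≅ 0.

H_0 ≅ Z,  H_1 ≅ Z,  H_2 = 0.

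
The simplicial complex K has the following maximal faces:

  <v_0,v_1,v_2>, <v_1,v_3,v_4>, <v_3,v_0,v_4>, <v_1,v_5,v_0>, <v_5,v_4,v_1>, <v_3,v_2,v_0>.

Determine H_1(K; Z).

H_1 = Z.

K has 6 vertices, 12 edges, 6 triangles.
rank ∂_1 = 5, rank ∂_2 = 6 ⇒ b_1 = 12 − 5 − 6 = 1; all invariant factors of ∂_2 are 1 so no torsion. So H_1 = Z.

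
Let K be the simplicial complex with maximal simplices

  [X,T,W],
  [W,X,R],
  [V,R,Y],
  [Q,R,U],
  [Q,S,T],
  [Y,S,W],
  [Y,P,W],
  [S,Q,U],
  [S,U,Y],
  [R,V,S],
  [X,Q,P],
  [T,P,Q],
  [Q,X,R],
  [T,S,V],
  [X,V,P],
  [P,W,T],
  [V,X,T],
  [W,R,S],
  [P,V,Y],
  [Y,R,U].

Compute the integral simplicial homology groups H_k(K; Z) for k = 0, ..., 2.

Order the vertices as P < Q < R < S < T < U < V < W < X < Y. Listing each simplex with vertices in this order, K has dimension 2 with simplices:

  0-simplices (10): P, Q, R, S, T, U, V, W, X, Y
  1-simplices (30): PQ, PT, PV, PW, PX, PY, QR, QS, QT, QU, QX, RS, RU, RV, RW, RX, RY, ST, SU, SV, SW, SY, TV, TW, TX, UY, VX, VY, WX, WY
  2-simplices (20): PQT, PQX, PTW, PVX, PVY, PWY, QRU, QRX, QST, QSU, RSV, RSW, RUY, RVY, RWX, STV, SUY, SWY, TVX, TWX

so the chain groups are C_0 ≅ Z^10, C_1 ≅ Z^30, C_2 ≅ Z^20.

∂_1: C_1 → C_0 maps an edge to its endpoints' difference, ∂[p,q] = q − p. For instance
  ∂RU = U − R.
The resulting 10×30 matrix has rank 9, and its Smith normal form has invariant factors (1,1,1,1,1,1,1,1,1).

Boundary ∂_2: C_2 → C_1 maps a triangle to the signed sum of its edges. For instance
  ∂RVY = VY − RY + RV,
  ∂QRU = RU − QU + QR.
The 30×20 boundary matrix has rank 20 and Smith normal form diag(1,1,1,1,1,1,1,1,1,1,1,1,1,1,1,1,1,1,1,2).

From H_k ≅ ker(∂_k) / im(∂_{k+1}) we obtain:

  H_0: rank C_0 − rank ∂_1 = 10 − 9 = 1, and the invariant factors of ∂_1 are all 1, so H_0 ≅ Z.
  H_1: rank ker ∂_1 − rank ∂_2 = (30 − 9) − 20 = 1, and ∂_2 has invariant factor 2 > 1, so H_1 ≅ Z ⊕ Z/2.
  H_2: rank ker ∂_2 − rank ∂_3 = (20 − 20) − 0 = 0, and there is no ∂_3, so H_2 ≅ 0.

As a check, the Euler characteristic is 10 − 30 + 20 = 0, which agrees with 1 − 1 + 0 = 0.
(K is a triangulation of the Klein bottle.)

H_0 = Z,  H_1 = Z ⊕ Z/2,  H_2 = 0.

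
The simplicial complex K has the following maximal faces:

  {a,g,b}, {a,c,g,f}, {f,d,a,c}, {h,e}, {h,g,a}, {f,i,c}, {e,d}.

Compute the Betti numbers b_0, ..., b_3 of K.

Fix the vertex order a < b < c < d < e < f < g < h < i and write every simplex with vertices in increasing order. Then dim K = 3 and the simplices of K are:

  0-simplices (9): a, b, c, d, e, f, g, h, i
  1-simplices (17): ab, ac, ad, af, ag, ah, bg, cd, cf, cg, ci, de, df, eh, fg, fi, gh
  2-simplices (10): abg, acd, acf, acg, adf, afg, agh, cdf, cfg, cfi
  3-simplices (2): acdf, acfg

so the chain groups are C_0 ≅ Z^9, C_1 ≅ Z^17, C_2 ≅ Z^10, C_3 ≅ Z^2.

Boundary ∂_1: C_1 → C_0 sends each edge [p,q] (with p < q) to q − p.
The resulting 9×17 matrix has rank 8, and its Smith normal form has invariant factors (1,1,1,1,1,1,1,1).

The boundary map ∂_2: C_2 → C_1 maps a triangle to the signed sum of its edges. For instance
  ∂adf = df − af + ad,
  ∂acd = cd − ad + ac.
The 17×10 boundary matrix has rank 8 and Smith normal form diag(1,1,1,1,1,1,1,1).

The boundary map ∂_3: C_3 → C_2 sends each 3-simplex σ to the alternating sum Σ_i (−1)^i (σ with its i-th vertex removed). For instance
  ∂acdf = cdf − adf + acf − acd,
  ∂acfg = cfg − afg + acg − acf.
This gives a 10×2 integer matrix of rank 2; reducing to Smith normal form yields diagonal entries (1,1).

Reading off H_k = ker ∂_k / im ∂_{k+1}:

  H_0: rank C_0 − rank ∂_1 = 9 − 8 = 1, and the invariant factors of ∂_1 are all 1, so H_0 ≅ Z.
  H_1: rank ker ∂_1 − rank ∂_2 = (17 − 8) − 8 = 1, and the invariant factors of ∂_2 are all 1, so H_1 ≅ Z.
  H_2: rank ker ∂_2 − rank ∂_3 = (10 − 8) − 2 = 0, and the invariant factors of ∂_3 are all 1, so H_2 ≅ 0.
  H_3: rank ker ∂_3 − rank ∂_4 = (2 − 2) − 0 = 0, and there is no ∂_4, so H_3 ≅ 0.

Hence the Betti numbers are b_0 = 1, b_1 = 1, b_2 = 0, b_3 = 0.

b_0 = 1, b_1 = 1, b_2 = 0, b_3 = 0.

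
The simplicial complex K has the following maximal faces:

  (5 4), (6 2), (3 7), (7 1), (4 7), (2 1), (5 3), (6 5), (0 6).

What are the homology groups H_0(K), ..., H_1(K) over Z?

H_0 ≅ Z,  H_1 ≅ Z^2.

K has 8 vertices, 9 edges.
rank ∂_0 = 0, rank ∂_1 = 7 ⇒ b_0 = 8 − 0 − 7 = 1; all invariant factors of ∂_1 are 1 so no torsion. So H_0 = Z.
rank ∂_1 = 7, rank ∂_2 = 0 ⇒ b_1 = 9 − 7 − 0 = 2. So H_1 = Z^2.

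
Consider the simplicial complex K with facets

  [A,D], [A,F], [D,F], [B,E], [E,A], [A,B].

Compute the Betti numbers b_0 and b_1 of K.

We work with the vertex ordering A < B < D < E < F. The simplices of K, each written with vertices in increasing order, are:

  0-simplices (5): A, B, D, E, F
  1-simplices (6): AB, AD, AE, AF, BE, DF

so the chain groups are C_0 ≅ Z^5, C_1 ≅ Z^6.

The boundary map ∂_1: C_1 → C_0 sends each edge [p,q] (with p < q) to q − p. For instance
  ∂AD = D − A.
The resulting 5×6 matrix has rank 4, and its Smith normal form has invariant factors (1,1,1,1).

Computing H_k = (kernel of ∂_k) / (image of ∂_{k+1}):

  H_0: rank C_0 − rank ∂_1 = 5 − 4 = 1, and the invariant factors of ∂_1 are all 1, so H_0 ≅ Z.
  H_1: rank ker ∂_1 − rank ∂_2 = (6 − 4) − 0 = 2, and there is no ∂_2, so H_1 ≅ Z^2.

Hence the Betti numbers are b_0 = 1, b_1 = 2.

b_0 = 1, b_1 = 2.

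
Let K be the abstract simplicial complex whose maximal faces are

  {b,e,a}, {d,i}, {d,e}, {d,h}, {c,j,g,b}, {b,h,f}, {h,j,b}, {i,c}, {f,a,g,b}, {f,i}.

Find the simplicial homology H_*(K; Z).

H_0 = Z,  H_1 = Z^3,  H_2 = 0,  H_3 = 0.

K has 10 vertices, 21 edges, 11 triangles, 2 3-simplices.
rank ∂_0 = 0, rank ∂_1 = 9 ⇒ b_0 = 10 − 0 − 9 = 1; all invariant factors of ∂_1 are 1 so no torsion. So H_0 = Z.
rank ∂_1 = 9, rank ∂_2 = 9 ⇒ b_1 = 21 − 9 − 9 = 3; all invariant factors of ∂_2 are 1 so no torsion. So H_1 = Z^3.
rank ∂_2 = 9, rank ∂_3 = 2 ⇒ b_2 = 11 − 9 − 2 = 0; all invariant factors of ∂_3 are 1 so no torsion. So H_2 = 0.
rank ∂_3 = 2, rank ∂_4 = 0 ⇒ b_3 = 2 − 2 − 0 = 0. So H_3 = 0.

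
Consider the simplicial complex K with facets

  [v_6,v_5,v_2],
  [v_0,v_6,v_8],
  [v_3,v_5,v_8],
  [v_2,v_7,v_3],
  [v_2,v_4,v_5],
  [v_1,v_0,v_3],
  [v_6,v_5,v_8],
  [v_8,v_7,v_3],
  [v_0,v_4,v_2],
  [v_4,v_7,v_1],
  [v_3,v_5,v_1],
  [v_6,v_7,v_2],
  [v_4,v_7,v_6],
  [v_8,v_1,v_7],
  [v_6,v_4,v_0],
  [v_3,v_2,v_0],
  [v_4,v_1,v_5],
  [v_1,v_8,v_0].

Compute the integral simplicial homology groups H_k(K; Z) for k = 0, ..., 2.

H_0 = Z,  H_1 = Z × Z/2,  H_2 = 0.

K has 9 vertices, 27 edges, 18 triangles.
rank ∂_0 = 0, rank ∂_1 = 8 ⇒ b_0 = 9 − 0 − 8 = 1; all invariant factors of ∂_1 are 1 so no torsion. So H_0 = Z.
rank ∂_1 = 8, rank ∂_2 = 18 ⇒ b_1 = 27 − 8 − 18 = 1; ∂_2 has invariant factor(s) [2] giving torsion. So H_1 = Z × Z/2.
rank ∂_2 = 18, rank ∂_3 = 0 ⇒ b_2 = 18 − 18 − 0 = 0. So H_2 = 0.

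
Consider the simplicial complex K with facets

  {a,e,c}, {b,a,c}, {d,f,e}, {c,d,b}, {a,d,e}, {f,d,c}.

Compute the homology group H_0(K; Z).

Fix the vertex order a < b < c < d < e < f and write every simplex with vertices in increasing order. Then dim K = 2 and the simplices of K are:

  0-simplices (6): a, b, c, d, e, f
  1-simplices (12): ab, ac, ad, ae, bc, bd, cd, ce, cf, de, df, ef
  2-simplices (6): abc, ace, ade, bcd, cdf, def

giving chain groups C_0 ≅ Z^6, C_1 ≅ Z^12, C_2 ≅ Z^6.

The boundary map ∂_1: C_1 → C_0 maps an edge to its endpoints' difference, ∂[p,q] = q − p.
As a 6×12 matrix over Z this has rank 5, with invariant factors (1,1,1,1,1).

Boundary ∂_2: C_2 → C_1 sends each 2-simplex [p,q,r] to [q,r] − [p,r] + [p,q]. For instance
  ∂abc = bc − ac + ab,
  ∂ace = ce − ae + ac.
The resulting 12×6 matrix has rank 6, and its Smith normal form has invariant factors (1,1,1,1,1,1).

Reading off H_k = ker ∂_k / im ∂_{k+1}:

  H_0: rank C_0 − rank ∂_1 = 6 − 5 = 1, and the invariant factors of ∂_1 are all 1, so H_0 = Z.

(K is a triangulation of the cylinder S^1 x I.)

H_0 = Z.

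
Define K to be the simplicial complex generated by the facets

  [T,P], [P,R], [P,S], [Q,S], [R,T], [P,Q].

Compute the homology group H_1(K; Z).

H_1 = Z^2.

We work with the vertex ordering P < Q < R < S < T. The simplices of K, each written with vertices in increasing order, are:

  0-simplices (5): P, Q, R, S, T
  1-simplices (6): PQ, PR, PS, PT, QS, RT

Hence C_0 ≅ Z^5, C_1 ≅ Z^6.

Boundary ∂_1: C_1 → C_0 sends each edge [p,q] (with p < q) to q − p. For instance
  ∂PR = R − P.
The resulting 5×6 matrix has rank 4, and its Smith normal form has invariant factors (1,1,1,1).

From H_k ≅ ker(∂_k) / im(∂_{k+1}) we obtain:

  H_1: rank ker ∂_1 − rank ∂_2 = (6 − 4) − 0 = 2, and there is no ∂_2, so H_1 = Z^2.

(K is a triangulation of a wedge of 2 circles.)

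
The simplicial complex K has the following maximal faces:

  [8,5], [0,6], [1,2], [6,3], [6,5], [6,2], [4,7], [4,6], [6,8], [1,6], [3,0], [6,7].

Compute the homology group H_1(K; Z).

We work with the vertex ordering 0 < 1 < 2 < 3 < 4 < 5 < 6 < 7 < 8. The simplices of K, each written with vertices in increasing order, are:

  0-simplices (9): [0], [1], [2], [3], [4], [5], [6], [7], [8]
  1-simplices (12): [0,3], [0,6], [1,2], [1,6], [2,6], [3,6], [4,6], [4,7], [5,6], [5,8], [6,7], [6,8]

Hence C_0 ≅ Z^9, C_1 ≅ Z^12.

The boundary map ∂_1: C_1 → C_0 is given by ∂[p,q] = [q] − [p]. For instance
  ∂[2,6] = [6] − [2].
The 9×12 boundary matrix has rank 8 and Smith normal form diag(1,1,1,1,1,1,1,1).

From H_k ≅ ker(∂_k) / im(∂_{k+1}) we obtain:

  H_1: rank ker ∂_1 − rank ∂_2 = (12 − 8) − 0 = 4, and there is no ∂_2, so H_1 = Z^4.

(K is a triangulation of a wedge of 4 circles.)

H_1 ≅ Z^4.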